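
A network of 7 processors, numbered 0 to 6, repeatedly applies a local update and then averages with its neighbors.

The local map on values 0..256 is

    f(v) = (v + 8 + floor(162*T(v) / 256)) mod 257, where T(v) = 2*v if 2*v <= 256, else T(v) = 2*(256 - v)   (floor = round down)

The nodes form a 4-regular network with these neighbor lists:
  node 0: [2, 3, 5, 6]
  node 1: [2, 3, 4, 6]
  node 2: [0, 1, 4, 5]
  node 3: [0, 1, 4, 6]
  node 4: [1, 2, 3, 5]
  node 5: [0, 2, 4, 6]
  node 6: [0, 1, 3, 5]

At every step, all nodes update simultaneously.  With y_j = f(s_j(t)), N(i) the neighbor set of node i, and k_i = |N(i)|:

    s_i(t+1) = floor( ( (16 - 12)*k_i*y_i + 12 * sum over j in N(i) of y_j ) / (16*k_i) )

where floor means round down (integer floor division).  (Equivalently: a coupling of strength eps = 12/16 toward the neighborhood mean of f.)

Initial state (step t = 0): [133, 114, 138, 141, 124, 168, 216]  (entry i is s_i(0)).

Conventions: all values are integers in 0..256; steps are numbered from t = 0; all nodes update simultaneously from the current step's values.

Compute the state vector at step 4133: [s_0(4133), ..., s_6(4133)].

Simulating step by step:
t=0: [133, 114, 138, 141, 124, 168, 216]
t=1: [32, 25, 29, 27, 29, 30, 25]
t=2: [72, 68, 73, 69, 70, 73, 70]
t=3: [169, 165, 169, 165, 167, 170, 167]
t=4: [30, 30, 30, 30, 30, 29, 30]
t=5: [74, 75, 74, 75, 74, 74, 74]
t=6: [175, 175, 175, 175, 175, 175, 175]
t=7: [28, 28, 28, 28, 28, 28, 28]
t=8: [71, 71, 71, 71, 71, 71, 71]
t=9: [168, 168, 168, 168, 168, 168, 168]
t=10: [30, 30, 30, 30, 30, 30, 30]
t=11: [75, 75, 75, 75, 75, 75, 75]
t=12: [177, 177, 177, 177, 177, 177, 177]
t=13: [27, 27, 27, 27, 27, 27, 27]
t=14: [69, 69, 69, 69, 69, 69, 69]
t=15: [164, 164, 164, 164, 164, 164, 164]
t=16: [31, 31, 31, 31, 31, 31, 31]
t=17: [78, 78, 78, 78, 78, 78, 78]
t=18: [184, 184, 184, 184, 184, 184, 184]
t=19: [26, 26, 26, 26, 26, 26, 26]
t=20: [66, 66, 66, 66, 66, 66, 66]
t=21: [157, 157, 157, 157, 157, 157, 157]
t=22: [33, 33, 33, 33, 33, 33, 33]
t=23: [82, 82, 82, 82, 82, 82, 82]
t=24: [193, 193, 193, 193, 193, 193, 193]
t=25: [23, 23, 23, 23, 23, 23, 23]
t=26: [60, 60, 60, 60, 60, 60, 60]
t=27: [143, 143, 143, 143, 143, 143, 143]
t=28: [37, 37, 37, 37, 37, 37, 37]
t=29: [91, 91, 91, 91, 91, 91, 91]
t=30: [214, 214, 214, 214, 214, 214, 214]
t=31: [18, 18, 18, 18, 18, 18, 18]
t=32: [48, 48, 48, 48, 48, 48, 48]
t=33: [116, 116, 116, 116, 116, 116, 116]
t=34: [13, 13, 13, 13, 13, 13, 13]
t=35: [37, 37, 37, 37, 37, 37, 37]

Answer: [18, 18, 18, 18, 18, 18, 18]
Key observation: The state at step 28, [37, 37, 37, 37, 37, 37, 37], reappears at step 35: the system is in a cycle of period 7 from step 28 on.  Therefore the state at step 4133 equals the state at step 28 + ((4133 - 28) mod 7) = 31, which is [18, 18, 18, 18, 18, 18, 18].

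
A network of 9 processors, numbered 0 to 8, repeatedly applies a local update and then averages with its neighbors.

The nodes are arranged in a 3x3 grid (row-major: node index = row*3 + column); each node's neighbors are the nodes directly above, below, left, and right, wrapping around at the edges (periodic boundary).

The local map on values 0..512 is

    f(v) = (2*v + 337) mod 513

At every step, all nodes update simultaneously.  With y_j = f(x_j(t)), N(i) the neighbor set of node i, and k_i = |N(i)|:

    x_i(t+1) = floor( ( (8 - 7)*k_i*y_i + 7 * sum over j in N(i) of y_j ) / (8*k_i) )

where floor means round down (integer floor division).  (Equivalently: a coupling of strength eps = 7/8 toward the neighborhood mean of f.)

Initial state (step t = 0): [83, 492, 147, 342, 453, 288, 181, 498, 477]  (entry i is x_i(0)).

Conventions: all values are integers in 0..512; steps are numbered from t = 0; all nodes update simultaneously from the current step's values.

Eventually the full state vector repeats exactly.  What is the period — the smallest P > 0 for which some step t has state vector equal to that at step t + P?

Answer: 18
Key observation: The state at step 33, [7, 6, 7, 6, 6, 6, 7, 6, 7], reappears at step 51 — and no state repeats earlier — so the cycle the system enters has period 18.

Derivation:
t=0: [83, 492, 147, 342, 453, 288, 181, 498, 477]
t=1: [305, 287, 334, 349, 357, 292, 369, 249, 254]
t=2: [261, 328, 405, 201, 251, 238, 246, 216, 319]
t=3: [293, 289, 362, 310, 316, 285, 321, 378, 274]
t=4: [345, 262, 349, 433, 342, 335, 341, 379, 256]
t=5: [227, 171, 259, 352, 301, 287, 190, 380, 277]
t=6: [193, 265, 309, 287, 195, 303, 187, 265, 269]
t=7: [330, 311, 351, 279, 362, 363, 314, 291, 356]
t=8: [343, 260, 218, 268, 282, 103, 339, 259, 201]
t=9: [384, 371, 275, 357, 283, 273, 377, 362, 276]
t=10: [122, 198, 238, 200, 154, 301, 120, 197, 231]
t=11: [185, 184, 256, 178, 254, 259, 182, 180, 256]
t=12: [220, 252, 274, 253, 237, 301, 219, 252, 271]
t=13: [315, 317, 349, 314, 346, 352, 314, 315, 349]
t=14: [356, 258, 205, 258, 302, 105, 355, 258, 204]
t=15: [207, 266, 166, 153, 284, 274, 207, 265, 166]
t=16: [222, 293, 264, 287, 314, 228, 221, 294, 264]
t=17: [345, 375, 330, 326, 384, 374, 346, 375, 330]
t=18: [224, 144, 192, 90, 153, 340, 223, 144, 193]
t=19: [163, 171, 266, 257, 176, 183, 164, 171, 265]
t=20: [240, 206, 232, 188, 210, 291, 239, 206, 233]
t=21: [262, 264, 306, 299, 266, 274, 263, 264, 305]
t=22: [384, 370, 383, 364, 372, 407, 384, 370, 384]
t=23: [63, 63, 82, 78, 65, 70, 64, 64, 82]
t=24: [478, 472, 479, 471, 473, 488, 478, 472, 480]
t=25: [261, 261, 269, 267, 261, 265, 262, 261, 269]
t=26: [352, 349, 353, 349, 350, 356, 352, 349, 353]
t=27: [12, 12, 16, 15, 12, 14, 12, 12, 16]
t=28: [364, 362, 364, 362, 363, 366, 364, 362, 364]
t=29: [37, 37, 39, 38, 37, 38, 37, 37, 39]
t=30: [412, 411, 412, 411, 411, 413, 412, 411, 412]
t=31: [134, 133, 135, 134, 133, 134, 134, 133, 135]
t=32: [92, 91, 92, 91, 90, 92, 92, 91, 92]
t=33: [7, 6, 7, 6, 6, 6, 7, 6, 7]
t=34: [350, 349, 350, 349, 349, 349, 350, 349, 350]
t=35: [10, 9, 10, 9, 9, 9, 10, 9, 10]
t=36: [356, 355, 356, 355, 355, 355, 356, 355, 356]
t=37: [22, 21, 22, 21, 21, 21, 22, 21, 22]
t=38: [380, 379, 380, 379, 379, 379, 380, 379, 380]
t=39: [70, 69, 70, 69, 69, 69, 70, 69, 70]
t=40: [476, 475, 476, 475, 475, 475, 476, 475, 476]
t=41: [262, 261, 262, 261, 261, 261, 262, 261, 262]
t=42: [347, 346, 347, 346, 346, 346, 347, 346, 347]
t=43: [4, 3, 4, 3, 3, 3, 4, 3, 4]
t=44: [344, 343, 344, 343, 343, 343, 344, 343, 344]
t=45: [511, 510, 511, 510, 510, 510, 511, 510, 511]
t=46: [332, 331, 332, 331, 331, 331, 332, 331, 332]
t=47: [487, 486, 487, 486, 486, 486, 487, 486, 487]
t=48: [284, 283, 284, 283, 283, 283, 284, 283, 284]
t=49: [391, 390, 391, 390, 390, 390, 391, 390, 391]
t=50: [92, 91, 92, 91, 91, 91, 92, 91, 92]
t=51: [7, 6, 7, 6, 6, 6, 7, 6, 7]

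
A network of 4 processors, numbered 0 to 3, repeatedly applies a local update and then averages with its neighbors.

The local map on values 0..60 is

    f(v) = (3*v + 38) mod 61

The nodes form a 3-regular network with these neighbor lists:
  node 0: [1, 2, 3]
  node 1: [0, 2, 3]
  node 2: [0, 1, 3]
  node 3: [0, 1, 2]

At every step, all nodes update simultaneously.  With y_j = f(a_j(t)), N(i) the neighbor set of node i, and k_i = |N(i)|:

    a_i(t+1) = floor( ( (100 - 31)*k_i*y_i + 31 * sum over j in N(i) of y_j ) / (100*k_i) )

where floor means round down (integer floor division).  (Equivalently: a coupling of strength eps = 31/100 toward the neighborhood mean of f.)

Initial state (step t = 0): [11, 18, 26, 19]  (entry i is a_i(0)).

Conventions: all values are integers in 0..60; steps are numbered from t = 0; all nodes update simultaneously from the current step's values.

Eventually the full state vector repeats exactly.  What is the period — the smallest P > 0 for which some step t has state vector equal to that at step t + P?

Simulating step by step:
t=0: [11, 18, 26, 19]
t=1: [19, 31, 45, 33]
t=2: [31, 16, 41, 20]
t=3: [16, 26, 34, 33]
t=4: [26, 43, 22, 20]
t=5: [50, 45, 43, 40]
t=6: [17, 44, 40, 35]
t=7: [30, 41, 34, 26]
t=8: [15, 35, 22, 44]
t=9: [26, 26, 39, 42]
t=10: [51, 51, 38, 43]
t=11: [14, 14, 27, 35]
t=12: [23, 23, 46, 24]
t=13: [47, 47, 51, 48]
t=14: [52, 52, 23, 54]
t=15: [15, 15, 35, 18]
t=16: [22, 22, 22, 28]
t=17: [38, 38, 38, 13]
t=18: [28, 28, 28, 20]
t=19: [3, 3, 3, 25]
t=20: [47, 47, 47, 50]
t=21: [51, 51, 51, 21]
t=22: [11, 11, 11, 30]
t=23: [9, 9, 9, 7]
t=24: [9, 9, 9, 41]
t=25: [7, 7, 7, 28]
t=26: [52, 52, 52, 18]
t=27: [13, 13, 13, 24]
t=28: [19, 19, 19, 38]
t=29: [33, 33, 33, 31]
t=30: [14, 14, 14, 10]
t=31: [17, 17, 17, 10]
t=32: [25, 25, 25, 13]
t=33: [48, 48, 48, 27]
t=34: [59, 59, 59, 58]
t=35: [31, 31, 31, 29]
t=36: [8, 8, 8, 4]
t=37: [6, 6, 6, 34]
t=38: [52, 52, 52, 29]
t=39: [10, 10, 10, 5]
t=40: [11, 11, 11, 38]
t=41: [12, 12, 12, 23]
t=42: [16, 16, 16, 35]
t=43: [24, 24, 24, 22]
t=44: [48, 48, 48, 44]
t=45: [58, 58, 58, 51]
t=46: [26, 26, 26, 14]
t=47: [51, 51, 51, 30]
t=48: [7, 7, 7, 6]
t=49: [58, 58, 58, 56]
t=50: [28, 28, 28, 24]
t=51: [5, 5, 5, 33]
t=52: [49, 49, 49, 26]
t=53: [7, 7, 7, 38]
t=54: [56, 56, 56, 38]
t=55: [23, 23, 23, 27]
t=56: [47, 47, 47, 54]
t=57: [52, 52, 52, 29]

Answer: 19
Key observation: The state at step 38, [52, 52, 52, 29], reappears at step 57 — and no state repeats earlier — so the cycle the system enters has period 19.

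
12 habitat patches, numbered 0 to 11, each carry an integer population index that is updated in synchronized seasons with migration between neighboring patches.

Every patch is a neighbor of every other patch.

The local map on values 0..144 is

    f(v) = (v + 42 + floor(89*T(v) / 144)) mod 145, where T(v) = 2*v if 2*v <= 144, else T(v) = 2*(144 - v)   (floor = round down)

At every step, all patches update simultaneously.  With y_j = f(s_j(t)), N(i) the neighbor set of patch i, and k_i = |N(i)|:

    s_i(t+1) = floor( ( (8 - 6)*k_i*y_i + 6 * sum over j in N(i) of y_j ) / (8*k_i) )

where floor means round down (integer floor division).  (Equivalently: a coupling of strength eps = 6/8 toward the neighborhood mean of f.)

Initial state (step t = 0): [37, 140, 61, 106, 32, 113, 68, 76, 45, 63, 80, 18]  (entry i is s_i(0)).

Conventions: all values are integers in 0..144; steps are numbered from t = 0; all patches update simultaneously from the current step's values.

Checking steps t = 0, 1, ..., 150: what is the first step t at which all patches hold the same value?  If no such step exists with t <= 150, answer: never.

Simulating step by step:
t=0: [37, 140, 61, 106, 32, 113, 68, 76, 45, 63, 80, 18]  (not all equal)
t=1: [79, 64, 62, 65, 77, 65, 65, 67, 82, 63, 66, 71]  (not all equal)
t=2: [47, 44, 43, 45, 47, 45, 45, 45, 47, 44, 45, 47]  (not all equal)
t=3: [77, 102, 102, 103, 77, 103, 103, 103, 77, 102, 103, 77]  (not all equal)
t=4: [52, 51, 51, 51, 52, 51, 51, 51, 52, 51, 51, 52]  (not all equal)
t=5: [11, 11, 11, 11, 11, 11, 11, 11, 11, 11, 11, 11]  (all equal)

Answer: 5
Key observation: Synchronization is absorbing here: once all patches are equal they stay equal, and step 5 is the first all-equal step.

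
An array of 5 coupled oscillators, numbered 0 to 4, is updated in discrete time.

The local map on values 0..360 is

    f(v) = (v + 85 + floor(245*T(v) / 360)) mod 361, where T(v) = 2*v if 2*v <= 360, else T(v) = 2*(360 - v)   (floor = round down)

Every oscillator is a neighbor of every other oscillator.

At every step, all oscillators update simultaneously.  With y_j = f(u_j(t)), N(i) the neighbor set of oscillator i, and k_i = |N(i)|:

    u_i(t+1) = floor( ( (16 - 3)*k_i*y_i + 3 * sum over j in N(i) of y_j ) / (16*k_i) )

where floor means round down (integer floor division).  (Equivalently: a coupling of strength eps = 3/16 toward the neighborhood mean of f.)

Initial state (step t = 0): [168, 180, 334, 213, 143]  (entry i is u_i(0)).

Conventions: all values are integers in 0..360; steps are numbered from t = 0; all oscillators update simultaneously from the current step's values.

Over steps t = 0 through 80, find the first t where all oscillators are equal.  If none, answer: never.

Answer: 39
Key observation: Synchronization is absorbing here: once all oscillators are equal they stay equal, and step 39 is the first all-equal step.

Derivation:
t=0: [168, 180, 334, 213, 143]  (not all equal)
t=1: [118, 140, 97, 131, 72]  (not all equal)
t=2: [32, 72, 271, 56, 226]  (not all equal)
t=3: [163, 236, 130, 207, 142]  (not all equal)
t=4: [104, 119, 44, 128, 66]  (not all equal)
t=5: [289, 40, 180, 56, 220]  (not all equal)
t=6: [120, 173, 151, 203, 139]  (not all equal)
t=7: [24, 120, 80, 126, 59]  (not all equal)
t=8: [139, 36, 240, 47, 202]  (not all equal)
t=9: [71, 162, 129, 181, 140]  (not all equal)
t=10: [220, 108, 49, 140, 68]  (not all equal)
t=11: [148, 305, 198, 86, 233]  (not all equal)
t=12: [90, 113, 143, 254, 133]  (not all equal)
t=13: [268, 309, 87, 134, 69]  (not all equal)
t=14: [126, 115, 259, 67, 226]  (not all equal)
t=15: [56, 313, 132, 226, 141]  (not all equal)
t=16: [191, 101, 52, 126, 68]  (not all equal)
t=17: [155, 291, 202, 60, 231]  (not all equal)
t=18: [100, 115, 140, 205, 132]  (not all equal)
t=19: [288, 314, 83, 148, 69]  (not all equal)
t=20: [122, 114, 252, 93, 227]  (not all equal)
t=21: [52, 314, 137, 276, 144]  (not all equal)
t=22: [183, 101, 60, 112, 73]  (not all equal)
t=23: [173, 308, 234, 328, 257]  (not all equal)
t=24: [128, 105, 125, 99, 119]  (not all equal)
t=25: [52, 286, 47, 276, 35]  (not all equal)
t=26: [195, 121, 186, 124, 165]  (not all equal)
t=27: [129, 26, 131, 32, 106]  (not all equal)
t=28: [54, 144, 58, 155, 289]  (not all equal)
t=29: [194, 81, 201, 100, 116]  (not all equal)
t=30: [167, 269, 166, 303, 332]  (not all equal)
t=31: [115, 114, 113, 105, 97]  (not all equal)
t=32: [352, 351, 348, 334, 320]  (not all equal)
t=33: [87, 87, 88, 92, 96]  (not all equal)
t=34: [291, 291, 293, 300, 307]  (not all equal)
t=35: [107, 107, 107, 105, 103]  (not all equal)
t=36: [336, 336, 336, 332, 329]  (not all equal)
t=37: [92, 92, 92, 93, 94]  (not all equal)
t=38: [302, 302, 302, 303, 305]  (not all equal)
t=39: [103, 103, 103, 103, 103]  (all equal)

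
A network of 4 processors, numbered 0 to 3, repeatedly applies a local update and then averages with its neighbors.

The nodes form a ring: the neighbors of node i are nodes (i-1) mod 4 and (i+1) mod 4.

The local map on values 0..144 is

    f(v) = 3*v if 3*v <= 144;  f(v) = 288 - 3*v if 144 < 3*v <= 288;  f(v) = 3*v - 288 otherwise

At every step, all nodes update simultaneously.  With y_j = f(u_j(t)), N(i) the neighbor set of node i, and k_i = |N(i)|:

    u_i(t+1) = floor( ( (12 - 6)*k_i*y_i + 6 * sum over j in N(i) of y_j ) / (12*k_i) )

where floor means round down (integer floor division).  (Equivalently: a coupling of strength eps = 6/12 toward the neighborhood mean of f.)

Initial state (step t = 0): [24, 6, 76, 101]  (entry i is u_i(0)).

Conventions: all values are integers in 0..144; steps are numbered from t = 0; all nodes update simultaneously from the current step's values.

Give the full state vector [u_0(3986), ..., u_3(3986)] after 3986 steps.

Answer: [108, 108, 108, 108]
Key observation: The state at step 24, [108, 108, 108, 108], reappears at step 26: the system is in a cycle of period 2 from step 24 on.  Therefore the state at step 3986 equals the state at step 24 + ((3986 - 24) mod 2) = 24, which is [108, 108, 108, 108].

Derivation:
t=0: [24, 6, 76, 101]
t=1: [44, 42, 38, 40]
t=2: [127, 124, 118, 121]
t=3: [86, 81, 72, 77]
t=4: [40, 48, 61, 54]
t=5: [127, 128, 120, 119]
t=6: [87, 89, 77, 75]
t=7: [34, 31, 49, 52]
t=8: [107, 107, 126, 126]
t=9: [47, 47, 75, 75]
t=10: [121, 121, 82, 82]
t=11: [66, 66, 50, 50]
t=12: [102, 102, 126, 126]
t=13: [36, 36, 72, 72]
t=14: [99, 99, 81, 81]
t=15: [18, 18, 36, 36]
t=16: [67, 67, 94, 94]
t=17: [66, 66, 26, 26]
t=18: [87, 87, 81, 81]
t=19: [31, 31, 40, 40]
t=20: [99, 99, 113, 113]
t=21: [19, 19, 40, 40]
t=22: [72, 72, 104, 104]
t=23: [60, 60, 36, 36]
t=24: [108, 108, 108, 108]
t=25: [36, 36, 36, 36]
t=26: [108, 108, 108, 108]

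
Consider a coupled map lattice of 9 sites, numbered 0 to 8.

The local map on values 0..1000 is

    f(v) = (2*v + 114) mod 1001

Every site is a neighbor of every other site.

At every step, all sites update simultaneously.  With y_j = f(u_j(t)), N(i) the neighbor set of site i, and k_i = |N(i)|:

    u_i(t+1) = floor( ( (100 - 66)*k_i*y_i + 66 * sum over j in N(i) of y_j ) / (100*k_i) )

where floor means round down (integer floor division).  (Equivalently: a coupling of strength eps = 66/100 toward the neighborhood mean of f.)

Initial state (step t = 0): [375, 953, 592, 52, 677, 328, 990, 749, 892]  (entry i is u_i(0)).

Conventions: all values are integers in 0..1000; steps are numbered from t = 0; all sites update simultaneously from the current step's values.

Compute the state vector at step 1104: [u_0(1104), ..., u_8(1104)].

Simulating step by step:
t=0: [375, 953, 592, 52, 677, 328, 990, 749, 892]
t=1: [571, 353, 425, 405, 469, 547, 372, 506, 580]
t=2: [435, 580, 617, 607, 382, 422, 590, 401, 439]
t=3: [745, 562, 581, 576, 718, 739, 567, 728, 747]
t=4: [480, 386, 396, 393, 466, 477, 388, 471, 481]
t=5: [340, 549, 554, 553, 333, 338, 550, 335, 340]
t=6: [600, 450, 453, 452, 597, 599, 451, 598, 600]
t=7: [214, 136, 138, 137, 212, 213, 137, 212, 214]
t=8: [490, 450, 451, 450, 489, 489, 450, 489, 490]
t=9: [66, 45, 46, 45, 65, 65, 45, 65, 66]
t=10: [231, 220, 221, 220, 231, 231, 220, 231, 231]
t=11: [568, 563, 563, 563, 568, 568, 563, 568, 568]
t=12: [245, 243, 243, 243, 245, 245, 243, 245, 245]
t=13: [602, 601, 601, 601, 602, 602, 601, 602, 602]
t=14: [316, 315, 315, 315, 316, 316, 315, 316, 316]
t=15: [745, 744, 744, 744, 745, 745, 744, 745, 745]
t=16: [602, 601, 601, 601, 602, 602, 601, 602, 602]

Answer: [745, 744, 744, 744, 745, 745, 744, 745, 745]
Key observation: The state at step 13, [602, 601, 601, 601, 602, 602, 601, 602, 602], reappears at step 16: the system is in a cycle of period 3 from step 13 on.  Therefore the state at step 1104 equals the state at step 13 + ((1104 - 13) mod 3) = 15, which is [745, 744, 744, 744, 745, 745, 744, 745, 745].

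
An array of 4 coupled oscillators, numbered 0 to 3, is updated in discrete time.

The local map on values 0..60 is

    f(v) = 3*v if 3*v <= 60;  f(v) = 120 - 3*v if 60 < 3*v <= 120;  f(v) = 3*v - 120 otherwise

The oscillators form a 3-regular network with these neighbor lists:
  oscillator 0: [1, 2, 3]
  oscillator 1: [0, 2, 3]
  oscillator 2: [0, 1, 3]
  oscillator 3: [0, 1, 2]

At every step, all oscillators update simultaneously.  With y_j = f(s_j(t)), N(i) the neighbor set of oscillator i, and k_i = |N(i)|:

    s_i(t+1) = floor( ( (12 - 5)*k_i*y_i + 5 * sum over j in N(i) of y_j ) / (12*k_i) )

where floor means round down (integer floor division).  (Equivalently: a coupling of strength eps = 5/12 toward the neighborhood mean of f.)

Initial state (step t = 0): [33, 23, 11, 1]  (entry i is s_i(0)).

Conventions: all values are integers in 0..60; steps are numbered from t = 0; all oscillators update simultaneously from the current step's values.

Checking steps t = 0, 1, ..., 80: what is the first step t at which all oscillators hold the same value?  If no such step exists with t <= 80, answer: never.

Answer: 9
Key observation: Synchronization is absorbing here: once all oscillators are equal they stay equal, and step 9 is the first all-equal step.

Derivation:
t=0: [33, 23, 11, 1]  (not all equal)
t=1: [24, 37, 29, 16]  (not all equal)
t=2: [40, 23, 33, 40]  (not all equal)
t=3: [10, 32, 19, 10]  (not all equal)
t=4: [32, 30, 44, 32]  (not all equal)
t=5: [23, 25, 17, 23]  (not all equal)
t=6: [50, 47, 50, 50]  (not all equal)
t=7: [28, 24, 28, 28]  (not all equal)
t=8: [37, 43, 37, 37]  (not all equal)
t=9: [9, 9, 9, 9]  (all equal)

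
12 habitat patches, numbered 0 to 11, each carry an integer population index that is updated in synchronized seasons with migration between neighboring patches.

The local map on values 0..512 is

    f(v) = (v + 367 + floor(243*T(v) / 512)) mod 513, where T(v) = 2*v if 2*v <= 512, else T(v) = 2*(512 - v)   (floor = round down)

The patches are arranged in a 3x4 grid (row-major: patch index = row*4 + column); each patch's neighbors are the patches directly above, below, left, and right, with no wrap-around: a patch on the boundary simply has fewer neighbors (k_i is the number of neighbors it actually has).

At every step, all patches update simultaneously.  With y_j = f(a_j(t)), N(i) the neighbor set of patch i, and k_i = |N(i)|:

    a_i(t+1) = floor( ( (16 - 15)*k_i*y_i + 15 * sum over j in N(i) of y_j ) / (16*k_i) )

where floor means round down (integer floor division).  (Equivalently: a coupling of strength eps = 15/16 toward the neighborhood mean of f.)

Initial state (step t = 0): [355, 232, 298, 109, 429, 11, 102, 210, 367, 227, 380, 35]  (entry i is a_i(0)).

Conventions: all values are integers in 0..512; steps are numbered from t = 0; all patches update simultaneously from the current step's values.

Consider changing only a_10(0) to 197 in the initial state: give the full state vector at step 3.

Simulating step by step:
t=0: [355, 232, 298, 109, 429, 11, 102, 210, 367, 227, 197, 35]
t=1: [335, 363, 154, 293, 367, 262, 294, 189, 330, 325, 259, 261]
t=2: [357, 292, 342, 198, 355, 356, 275, 345, 356, 354, 354, 291]
t=3: [356, 357, 317, 349, 358, 355, 356, 317, 357, 357, 354, 356]

Answer: [356, 357, 317, 349, 358, 355, 356, 317, 357, 357, 354, 356]
Key observation: This trace re-runs the system from the modified initial state.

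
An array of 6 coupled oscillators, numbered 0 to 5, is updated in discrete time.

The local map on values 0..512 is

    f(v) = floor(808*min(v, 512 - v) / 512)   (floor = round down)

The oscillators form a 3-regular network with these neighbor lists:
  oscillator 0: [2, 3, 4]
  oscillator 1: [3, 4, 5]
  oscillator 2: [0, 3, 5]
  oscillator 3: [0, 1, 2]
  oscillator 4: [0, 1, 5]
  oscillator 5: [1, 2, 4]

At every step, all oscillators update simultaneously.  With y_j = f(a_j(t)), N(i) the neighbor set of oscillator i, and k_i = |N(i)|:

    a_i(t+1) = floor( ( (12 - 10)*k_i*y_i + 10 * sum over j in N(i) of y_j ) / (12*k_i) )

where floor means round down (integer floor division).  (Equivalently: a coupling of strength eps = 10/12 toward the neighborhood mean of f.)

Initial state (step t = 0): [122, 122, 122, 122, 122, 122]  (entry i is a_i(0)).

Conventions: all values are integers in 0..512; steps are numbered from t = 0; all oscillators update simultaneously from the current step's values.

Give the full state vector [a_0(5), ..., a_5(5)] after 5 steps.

Simulating step by step:
t=0: [122, 122, 122, 122, 122, 122]
t=1: [192, 192, 192, 192, 192, 192]
t=2: [303, 303, 303, 303, 303, 303]
t=3: [329, 329, 329, 329, 329, 329]
t=4: [288, 288, 288, 288, 288, 288]
t=5: [353, 353, 353, 353, 353, 353]

Answer: [353, 353, 353, 353, 353, 353]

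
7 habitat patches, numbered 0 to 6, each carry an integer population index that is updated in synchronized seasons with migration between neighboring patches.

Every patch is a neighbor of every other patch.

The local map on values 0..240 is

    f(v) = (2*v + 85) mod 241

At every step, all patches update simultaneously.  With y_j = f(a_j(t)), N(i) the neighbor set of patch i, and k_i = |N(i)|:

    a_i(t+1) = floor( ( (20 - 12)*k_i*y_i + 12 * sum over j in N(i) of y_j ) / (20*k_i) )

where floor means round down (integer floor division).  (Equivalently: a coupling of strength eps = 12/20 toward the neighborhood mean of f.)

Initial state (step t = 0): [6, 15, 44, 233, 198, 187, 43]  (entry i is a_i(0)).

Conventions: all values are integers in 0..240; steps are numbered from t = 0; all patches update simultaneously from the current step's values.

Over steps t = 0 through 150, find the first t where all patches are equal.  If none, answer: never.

Simulating step by step:
t=0: [6, 15, 44, 233, 198, 187, 43]  (not all equal)
t=1: [137, 142, 160, 129, 180, 173, 159]  (not all equal)
t=2: [142, 145, 156, 137, 168, 163, 155]  (not all equal)
t=3: [142, 144, 150, 139, 158, 155, 150]  (not all equal)
t=4: [136, 138, 141, 135, 146, 144, 141]  (not all equal)
t=5: [121, 123, 124, 121, 127, 126, 124]  (not all equal)
t=6: [89, 91, 91, 89, 93, 92, 91]  (not all equal)
t=7: [24, 25, 25, 24, 27, 26, 25]  (not all equal)
t=8: [134, 135, 135, 134, 136, 135, 135]  (not all equal)
t=9: [113, 113, 113, 113, 114, 113, 113]  (not all equal)
t=10: [70, 70, 70, 70, 70, 70, 70]  (all equal)

Answer: 10
Key observation: Synchronization is absorbing here: once all patches are equal they stay equal, and step 10 is the first all-equal step.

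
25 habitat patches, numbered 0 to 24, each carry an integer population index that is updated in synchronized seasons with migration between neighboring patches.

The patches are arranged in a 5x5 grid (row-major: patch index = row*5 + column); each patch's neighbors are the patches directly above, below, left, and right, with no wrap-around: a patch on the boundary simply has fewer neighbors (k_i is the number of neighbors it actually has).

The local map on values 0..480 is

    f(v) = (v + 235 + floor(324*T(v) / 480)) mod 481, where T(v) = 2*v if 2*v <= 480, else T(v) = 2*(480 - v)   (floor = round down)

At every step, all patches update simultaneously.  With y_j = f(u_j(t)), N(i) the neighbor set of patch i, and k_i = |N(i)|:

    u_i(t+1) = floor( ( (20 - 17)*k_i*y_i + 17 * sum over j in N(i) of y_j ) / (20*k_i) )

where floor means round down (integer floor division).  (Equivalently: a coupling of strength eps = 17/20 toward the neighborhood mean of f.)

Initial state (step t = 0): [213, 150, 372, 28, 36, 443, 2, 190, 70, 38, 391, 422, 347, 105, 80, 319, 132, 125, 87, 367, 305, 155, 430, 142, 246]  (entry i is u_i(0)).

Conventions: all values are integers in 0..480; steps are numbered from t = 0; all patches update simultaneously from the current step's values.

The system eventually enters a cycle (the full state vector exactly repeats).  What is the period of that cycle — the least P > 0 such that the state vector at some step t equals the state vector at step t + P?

Simulating step by step:
t=0: [213, 150, 372, 28, 36, 443, 2, 190, 70, 38, 391, 422, 347, 105, 80, 319, 132, 125, 87, 367, 305, 155, 430, 142, 246]
t=1: [187, 232, 212, 325, 313, 251, 207, 282, 234, 371, 263, 218, 148, 327, 232, 220, 160, 226, 152, 374, 217, 190, 109, 297, 200]
t=2: [289, 238, 289, 283, 281, 257, 287, 235, 289, 294, 287, 205, 257, 216, 280, 239, 236, 117, 259, 220, 239, 144, 223, 142, 275]
t=3: [310, 302, 305, 301, 300, 302, 292, 303, 293, 301, 289, 294, 223, 299, 281, 309, 188, 261, 184, 301, 220, 269, 100, 266, 197]
t=4: [295, 295, 295, 296, 296, 297, 296, 293, 296, 299, 296, 272, 296, 271, 297, 260, 286, 286, 285, 244, 295, 311, 332, 293, 289]
t=5: [298, 298, 298, 298, 297, 298, 299, 298, 299, 297, 303, 299, 302, 300, 305, 300, 302, 297, 305, 302, 301, 294, 295, 296, 306]
t=6: [297, 297, 297, 297, 297, 296, 297, 296, 297, 296, 296, 296, 297, 295, 296, 295, 297, 296, 296, 294, 297, 297, 298, 296, 296]
t=7: [298, 298, 298, 298, 298, 298, 298, 298, 298, 298, 298, 298, 298, 298, 298, 298, 298, 297, 298, 298, 298, 297, 297, 297, 298]
t=8: [297, 297, 297, 297, 297, 297, 297, 297, 297, 297, 297, 297, 297, 297, 297, 297, 297, 297, 297, 297, 297, 297, 298, 297, 297]
t=9: [298, 298, 298, 298, 298, 298, 298, 298, 298, 298, 298, 298, 298, 298, 298, 298, 298, 297, 298, 298, 298, 297, 297, 297, 298]

Answer: 2
Key observation: The state at step 7, [298, 298, 298, 298, 298, 298, 298, 298, 298, 298, 298, 298, 298, 298, 298, 298, 298, 297, 298, 298, 298, 297, 297, 297, 298], reappears at step 9 — and no state repeats earlier — so the cycle the system enters has period 2.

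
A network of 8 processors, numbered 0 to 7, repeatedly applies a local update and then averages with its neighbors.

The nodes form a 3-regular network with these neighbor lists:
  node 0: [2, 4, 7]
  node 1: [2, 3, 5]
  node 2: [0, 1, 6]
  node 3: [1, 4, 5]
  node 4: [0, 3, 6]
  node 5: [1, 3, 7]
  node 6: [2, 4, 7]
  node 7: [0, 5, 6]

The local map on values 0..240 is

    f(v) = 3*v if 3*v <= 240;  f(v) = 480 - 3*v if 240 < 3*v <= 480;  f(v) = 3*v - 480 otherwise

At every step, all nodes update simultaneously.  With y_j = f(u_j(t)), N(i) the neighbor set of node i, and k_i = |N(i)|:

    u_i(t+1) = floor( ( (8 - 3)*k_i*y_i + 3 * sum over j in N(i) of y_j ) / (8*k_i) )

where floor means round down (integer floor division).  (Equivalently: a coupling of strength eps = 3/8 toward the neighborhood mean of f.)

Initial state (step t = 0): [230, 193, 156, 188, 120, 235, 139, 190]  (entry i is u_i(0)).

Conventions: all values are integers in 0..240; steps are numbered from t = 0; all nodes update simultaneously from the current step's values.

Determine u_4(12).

Simulating step by step:
t=0: [230, 193, 156, 188, 120, 235, 139, 190]
t=1: [159, 102, 54, 108, 119, 174, 67, 118]
t=2: [53, 153, 148, 139, 121, 83, 177, 109]
t=3: [137, 54, 51, 85, 107, 174, 70, 150]
t=4: [85, 153, 150, 186, 162, 78, 174, 58]
t=5: [166, 55, 54, 81, 46, 180, 52, 171]
t=6: [52, 160, 143, 193, 137, 91, 139, 49]
t=7: [130, 44, 59, 96, 82, 160, 72, 145]
t=8: [113, 128, 165, 165, 208, 46, 192, 66]
t=9: [132, 81, 51, 56, 121, 124, 104, 170]
t=10: [90, 201, 156, 162, 125, 121, 142, 63]
t=11: [169, 93, 55, 46, 99, 112, 72, 165]
t=12: [62, 181, 158, 152, 162, 134, 180, 57]

Answer: u_4(12) = 162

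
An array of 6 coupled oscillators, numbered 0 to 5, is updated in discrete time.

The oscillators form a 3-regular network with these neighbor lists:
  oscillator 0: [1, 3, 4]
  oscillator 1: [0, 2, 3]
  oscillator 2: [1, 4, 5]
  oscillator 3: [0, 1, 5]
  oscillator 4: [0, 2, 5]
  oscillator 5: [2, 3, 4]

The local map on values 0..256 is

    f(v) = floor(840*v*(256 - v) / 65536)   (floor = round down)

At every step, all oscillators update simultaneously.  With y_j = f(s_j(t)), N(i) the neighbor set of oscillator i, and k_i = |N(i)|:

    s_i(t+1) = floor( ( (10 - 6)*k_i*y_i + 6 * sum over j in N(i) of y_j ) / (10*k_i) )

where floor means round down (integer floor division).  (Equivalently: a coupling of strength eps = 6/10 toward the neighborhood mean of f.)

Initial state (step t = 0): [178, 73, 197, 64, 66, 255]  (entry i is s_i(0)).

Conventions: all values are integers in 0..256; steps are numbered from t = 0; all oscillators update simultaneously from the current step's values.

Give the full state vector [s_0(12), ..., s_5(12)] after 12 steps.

Simulating step by step:
t=0: [178, 73, 197, 64, 66, 255]
t=1: [168, 164, 126, 133, 129, 94]
t=2: [197, 198, 203, 199, 202, 203]
t=3: [145, 144, 139, 144, 140, 139]
t=4: [206, 206, 207, 206, 207, 207]
t=5: [131, 131, 130, 131, 130, 130]
t=6: [209, 209, 209, 209, 209, 209]
t=7: [125, 125, 125, 125, 125, 125]
t=8: [209, 209, 209, 209, 209, 209]
t=9: [125, 125, 125, 125, 125, 125]
t=10: [209, 209, 209, 209, 209, 209]
t=11: [125, 125, 125, 125, 125, 125]
t=12: [209, 209, 209, 209, 209, 209]

Answer: [209, 209, 209, 209, 209, 209]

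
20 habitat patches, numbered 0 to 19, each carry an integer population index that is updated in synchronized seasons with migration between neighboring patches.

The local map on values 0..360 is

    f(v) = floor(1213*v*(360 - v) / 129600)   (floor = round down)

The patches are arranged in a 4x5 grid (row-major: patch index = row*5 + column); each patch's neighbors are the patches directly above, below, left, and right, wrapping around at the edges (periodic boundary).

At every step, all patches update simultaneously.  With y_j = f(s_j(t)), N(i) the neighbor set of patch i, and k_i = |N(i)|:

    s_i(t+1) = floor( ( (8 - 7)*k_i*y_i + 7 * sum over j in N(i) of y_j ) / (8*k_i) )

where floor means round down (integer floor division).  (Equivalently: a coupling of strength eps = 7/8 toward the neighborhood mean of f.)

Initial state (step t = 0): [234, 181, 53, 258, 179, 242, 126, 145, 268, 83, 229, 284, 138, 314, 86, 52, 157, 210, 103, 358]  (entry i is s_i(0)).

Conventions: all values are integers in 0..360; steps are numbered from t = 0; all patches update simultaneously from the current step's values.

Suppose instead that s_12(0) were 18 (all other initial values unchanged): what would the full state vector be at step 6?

Answer: [301, 298, 301, 302, 301, 299, 300, 300, 302, 302, 302, 299, 302, 302, 302, 300, 301, 301, 303, 303]
Key observation: This trace re-runs the system from the modified initial state.

Derivation:
t=0: [234, 181, 53, 258, 179, 242, 126, 145, 268, 83, 229, 284, 18, 314, 86, 52, 157, 210, 103, 358]
t=1: [257, 256, 267, 234, 200, 261, 266, 192, 222, 250, 218, 224, 208, 181, 166, 206, 244, 201, 179, 201]
t=2: [268, 244, 274, 279, 273, 254, 264, 266, 284, 278, 281, 272, 296, 297, 288, 277, 279, 276, 295, 299]
t=3: [237, 229, 229, 206, 208, 225, 242, 212, 207, 216, 219, 210, 207, 186, 191, 205, 227, 199, 191, 198]
t=4: [286, 275, 290, 293, 290, 280, 285, 285, 295, 293, 293, 284, 296, 299, 296, 287, 291, 291, 299, 299]
t=5: [202, 196, 196, 181, 184, 193, 206, 187, 183, 187, 194, 188, 188, 175, 176, 185, 199, 181, 176, 181]
t=6: [301, 298, 301, 302, 301, 299, 300, 300, 302, 302, 302, 299, 302, 302, 302, 300, 301, 301, 303, 303]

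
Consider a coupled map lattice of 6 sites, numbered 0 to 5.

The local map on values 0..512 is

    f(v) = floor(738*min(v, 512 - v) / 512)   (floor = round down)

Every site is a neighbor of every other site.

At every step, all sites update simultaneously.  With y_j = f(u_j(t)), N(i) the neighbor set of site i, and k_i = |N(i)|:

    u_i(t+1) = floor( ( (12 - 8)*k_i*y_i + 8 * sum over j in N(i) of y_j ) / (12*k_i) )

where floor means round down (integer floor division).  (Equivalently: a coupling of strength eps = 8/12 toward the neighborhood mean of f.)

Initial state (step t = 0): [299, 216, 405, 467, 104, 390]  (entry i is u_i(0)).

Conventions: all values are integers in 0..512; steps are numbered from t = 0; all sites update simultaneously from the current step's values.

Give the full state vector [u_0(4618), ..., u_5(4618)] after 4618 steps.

Simulating step by step:
t=0: [299, 216, 405, 467, 104, 390]
t=1: [216, 216, 185, 167, 184, 189]
t=2: [284, 284, 275, 270, 275, 276]
t=3: [335, 335, 338, 339, 338, 338]
t=4: [252, 252, 251, 251, 251, 251]
t=5: [361, 361, 361, 361, 361, 361]
t=6: [217, 217, 217, 217, 217, 217]
t=7: [312, 312, 312, 312, 312, 312]
t=8: [288, 288, 288, 288, 288, 288]
t=9: [322, 322, 322, 322, 322, 322]
t=10: [273, 273, 273, 273, 273, 273]
t=11: [344, 344, 344, 344, 344, 344]
t=12: [242, 242, 242, 242, 242, 242]
t=13: [348, 348, 348, 348, 348, 348]
t=14: [236, 236, 236, 236, 236, 236]
t=15: [340, 340, 340, 340, 340, 340]
t=16: [247, 247, 247, 247, 247, 247]
t=17: [356, 356, 356, 356, 356, 356]
t=18: [224, 224, 224, 224, 224, 224]
t=19: [322, 322, 322, 322, 322, 322]

Answer: [224, 224, 224, 224, 224, 224]
Key observation: The state at step 9, [322, 322, 322, 322, 322, 322], reappears at step 19: the system is in a cycle of period 10 from step 9 on.  Therefore the state at step 4618 equals the state at step 9 + ((4618 - 9) mod 10) = 18, which is [224, 224, 224, 224, 224, 224].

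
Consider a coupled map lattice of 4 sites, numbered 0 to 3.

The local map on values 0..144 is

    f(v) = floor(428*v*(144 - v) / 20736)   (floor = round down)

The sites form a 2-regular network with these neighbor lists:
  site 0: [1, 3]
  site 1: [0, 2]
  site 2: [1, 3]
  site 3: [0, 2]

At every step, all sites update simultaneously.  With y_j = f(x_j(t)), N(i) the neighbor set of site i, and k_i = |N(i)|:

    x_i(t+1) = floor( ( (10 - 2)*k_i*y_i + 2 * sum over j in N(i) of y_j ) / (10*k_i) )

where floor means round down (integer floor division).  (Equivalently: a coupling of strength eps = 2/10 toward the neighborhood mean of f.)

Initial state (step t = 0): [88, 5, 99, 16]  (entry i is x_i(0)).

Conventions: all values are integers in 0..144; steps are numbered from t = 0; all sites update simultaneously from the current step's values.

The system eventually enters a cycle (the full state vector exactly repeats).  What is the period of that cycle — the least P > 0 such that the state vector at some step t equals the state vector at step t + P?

Simulating step by step:
t=0: [88, 5, 99, 16]
t=1: [86, 30, 78, 52]
t=2: [98, 76, 101, 99]
t=3: [94, 103, 90, 91]
t=4: [96, 89, 98, 98]
t=5: [95, 99, 93, 93]
t=6: [95, 92, 96, 96]
t=7: [96, 97, 95, 95]
t=8: [95, 94, 95, 95]
t=9: [96, 96, 96, 96]
t=10: [95, 95, 95, 95]
t=11: [96, 96, 96, 96]

Answer: 2
Key observation: The state at step 9, [96, 96, 96, 96], reappears at step 11 — and no state repeats earlier — so the cycle the system enters has period 2.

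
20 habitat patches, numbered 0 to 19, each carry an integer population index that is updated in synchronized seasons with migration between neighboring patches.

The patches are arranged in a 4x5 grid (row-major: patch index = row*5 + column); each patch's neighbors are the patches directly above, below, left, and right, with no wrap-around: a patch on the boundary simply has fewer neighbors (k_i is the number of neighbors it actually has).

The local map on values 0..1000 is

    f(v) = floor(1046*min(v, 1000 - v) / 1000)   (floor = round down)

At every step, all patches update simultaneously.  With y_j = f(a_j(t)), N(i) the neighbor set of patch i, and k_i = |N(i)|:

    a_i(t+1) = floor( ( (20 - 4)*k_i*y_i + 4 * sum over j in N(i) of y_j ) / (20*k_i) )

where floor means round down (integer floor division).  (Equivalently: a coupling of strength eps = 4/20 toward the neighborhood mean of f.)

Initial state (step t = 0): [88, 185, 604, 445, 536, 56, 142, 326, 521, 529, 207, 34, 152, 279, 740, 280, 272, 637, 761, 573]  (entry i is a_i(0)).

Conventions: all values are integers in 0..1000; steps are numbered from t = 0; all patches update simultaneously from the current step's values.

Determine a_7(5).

Answer: a_7(5) = 370

Derivation:
t=0: [88, 185, 604, 445, 536, 56, 142, 326, 521, 529, 207, 34, 152, 279, 740, 280, 272, 637, 761, 573]
t=1: [98, 198, 397, 465, 483, 76, 149, 333, 480, 477, 198, 68, 178, 291, 298, 283, 274, 349, 273, 408]
t=2: [110, 210, 401, 483, 502, 94, 159, 341, 483, 486, 195, 98, 203, 307, 330, 286, 277, 342, 301, 400]
t=3: [123, 221, 407, 500, 517, 110, 171, 349, 488, 497, 195, 125, 226, 325, 359, 288, 281, 339, 324, 400]
t=4: [137, 233, 414, 514, 508, 125, 184, 359, 495, 507, 198, 149, 248, 344, 385, 290, 286, 341, 344, 405]
t=5: [151, 245, 421, 504, 513, 140, 198, 370, 501, 507, 204, 171, 269, 364, 408, 293, 293, 345, 363, 414]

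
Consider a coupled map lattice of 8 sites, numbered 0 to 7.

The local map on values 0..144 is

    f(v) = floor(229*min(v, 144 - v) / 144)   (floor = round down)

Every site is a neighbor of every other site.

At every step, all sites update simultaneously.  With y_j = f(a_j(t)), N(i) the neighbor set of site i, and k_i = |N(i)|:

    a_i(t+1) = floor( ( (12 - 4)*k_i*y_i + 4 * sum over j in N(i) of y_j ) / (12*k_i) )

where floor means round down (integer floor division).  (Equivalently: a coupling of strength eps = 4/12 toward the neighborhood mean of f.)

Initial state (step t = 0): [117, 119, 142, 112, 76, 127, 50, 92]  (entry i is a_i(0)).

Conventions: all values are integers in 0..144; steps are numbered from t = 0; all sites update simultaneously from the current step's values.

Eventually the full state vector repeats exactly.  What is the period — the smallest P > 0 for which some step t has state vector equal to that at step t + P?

Answer: 7
Key observation: The state at step 20, [110, 111, 110, 110, 110, 110, 108, 105], reappears at step 27 — and no state repeats earlier — so the cycle the system enters has period 7.

Derivation:
t=0: [117, 119, 142, 112, 76, 127, 50, 92]
t=1: [46, 44, 22, 51, 87, 37, 69, 71]
t=2: [75, 72, 50, 79, 85, 65, 97, 99]
t=3: [103, 106, 84, 99, 93, 99, 81, 79]
t=4: [71, 67, 89, 74, 80, 74, 92, 94]
t=5: [106, 103, 91, 106, 100, 106, 88, 86]
t=6: [64, 67, 79, 64, 70, 64, 82, 84]
t=7: [101, 104, 102, 101, 107, 101, 99, 97]
t=8: [67, 64, 66, 67, 61, 67, 69, 71]
t=9: [105, 102, 104, 105, 100, 105, 107, 109]
t=10: [62, 64, 62, 62, 66, 62, 59, 57]
t=11: [97, 99, 97, 97, 101, 97, 94, 92]
t=12: [74, 72, 74, 74, 70, 74, 77, 79]
t=13: [110, 112, 110, 110, 110, 110, 107, 105]
t=14: [54, 51, 54, 54, 54, 54, 56, 59]
t=15: [85, 82, 85, 85, 85, 85, 87, 90]
t=16: [92, 95, 92, 92, 92, 92, 90, 87]
t=17: [82, 79, 82, 82, 82, 82, 84, 87]
t=18: [97, 100, 97, 97, 97, 97, 95, 92]
t=19: [74, 71, 74, 74, 74, 74, 76, 79]
t=20: [110, 111, 110, 110, 110, 110, 108, 105]
t=21: [54, 53, 54, 54, 54, 54, 56, 59]
t=22: [85, 84, 85, 85, 85, 85, 88, 90]
t=23: [92, 93, 92, 92, 92, 92, 90, 87]
t=24: [82, 81, 82, 82, 82, 82, 84, 87]
t=25: [97, 98, 97, 97, 97, 97, 95, 92]
t=26: [74, 73, 74, 74, 74, 74, 76, 79]
t=27: [110, 111, 110, 110, 110, 110, 108, 105]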